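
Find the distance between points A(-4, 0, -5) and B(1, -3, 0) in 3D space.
d = √[(5)² + (-3)² + (5)²] = √59 = 7.681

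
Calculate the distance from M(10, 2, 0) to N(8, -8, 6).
d = √[(-2)² + (-10)² + (6)²] = √140 = 11.83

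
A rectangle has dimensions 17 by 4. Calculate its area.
Area = length * width
Area = 17 * 4
Area = 68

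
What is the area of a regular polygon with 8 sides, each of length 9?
For a regular 8-gon with side length s = 9:
Apothem a = s / (2*tan(pi/8)) = 9 / (2*tan(pi/8)) ≈ 10.864
Perimeter P = 8 * 9 = 72
Area = (1/2) * P * a = (1/2) * 72 * 10.864 = 391.10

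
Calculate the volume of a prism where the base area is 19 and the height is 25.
Volume = base area * height
Volume = 19 * 25
Volume = 475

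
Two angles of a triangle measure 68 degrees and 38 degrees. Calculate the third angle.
Sum of angles in a triangle = 180 degrees
Third angle = 180 - 68 - 38
Third angle = 74 degrees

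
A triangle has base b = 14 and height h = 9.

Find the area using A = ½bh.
A = ½·14·9 = 63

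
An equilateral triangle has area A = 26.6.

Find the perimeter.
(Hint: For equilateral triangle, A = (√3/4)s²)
A = (√3/4)s²  →  s² = 4A/√3 = 4·26.6/√3 = 61.4301
s = 7.83773
Perimeter = 3s = 23.51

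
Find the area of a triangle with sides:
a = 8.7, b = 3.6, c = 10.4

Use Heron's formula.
s = (a+b+c)/2 = (8.7+3.6+10.4)/2 = 11.35
A = √(s(s-a)(s-b)(s-c)) = √(11.35·2.65·7.75·0.95)
A = √221.446 = 14.88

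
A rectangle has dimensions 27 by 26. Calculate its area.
Area = length * width
Area = 27 * 26
Area = 702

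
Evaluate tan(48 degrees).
tan(48 degrees) = 1.1106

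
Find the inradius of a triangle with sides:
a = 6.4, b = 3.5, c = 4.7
s = (a+b+c)/2 = (6.4+3.5+4.7)/2 = 7.3
Area = √(s(s-a)(s-b)(s-c)) = √(7.3·0.9·3.8·2.6) = 8.05677
r = Area/s = 8.05677/7.3 = 1.104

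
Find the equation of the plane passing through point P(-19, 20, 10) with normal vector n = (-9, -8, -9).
d = n·P = (-9)(-19) + (-8)(20) + (-9)(10) = -79
Plane: -9x - 8y - 9z = -79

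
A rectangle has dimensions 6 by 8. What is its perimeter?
Perimeter = 2 * (length + width)
Perimeter = 2 * (6 + 8)
Perimeter = 2 * 14
Perimeter = 28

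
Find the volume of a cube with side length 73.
Volume = s³
Volume = 73³
Volume = 389017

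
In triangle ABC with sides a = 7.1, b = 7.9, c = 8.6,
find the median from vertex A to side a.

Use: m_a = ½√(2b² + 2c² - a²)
m_a = ½√(2·7.9² + 2·8.6² - 7.1²)
m_a = ½√(124.82 + 147.92 - 50.41) = ½√222.33 = 7.455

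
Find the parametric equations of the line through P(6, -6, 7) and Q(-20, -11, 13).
Direction vector d = Q - P = (-26, -5, 6)
x = 6 - 26t, y = -6 - 5t, z = 7 + 6t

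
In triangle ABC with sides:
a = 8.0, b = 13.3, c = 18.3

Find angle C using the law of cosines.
cos(C) = (a² + b² - c²)/(2ab)
cos(C) = (8.0² + 13.3² - 18.3²)/(2·8.0·13.3) = -94/212.8 = -0.441729
C = arccos(-0.441729) = 116.2°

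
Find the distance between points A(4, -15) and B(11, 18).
Using the distance formula: d = sqrt((x₂-x₁)² + (y₂-y₁)²)
dx = 11 - 4 = 7
dy = 18 - (-15) = 33
d = sqrt(7² + 33²) = sqrt(49 + 1089) = sqrt(1138) = 33.73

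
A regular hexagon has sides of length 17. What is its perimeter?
Perimeter = number of sides * side length
Perimeter = 6 * 17
Perimeter = 102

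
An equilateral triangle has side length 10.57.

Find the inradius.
For an equilateral triangle, r = s/(2√3) where s is the side.
r = 10.57/(2√3) = 10.57/3.464102 = 3.051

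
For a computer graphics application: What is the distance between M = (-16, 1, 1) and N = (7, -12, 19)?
d = √[(23)² + (-13)² + (18)²] = √1022 = 31.97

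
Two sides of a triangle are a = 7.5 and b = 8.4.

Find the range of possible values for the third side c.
By the triangle inequality: |a - b| < c < a + b
|7.5 - 8.4| < c < 7.5 + 8.4
0.9 < c < 15.9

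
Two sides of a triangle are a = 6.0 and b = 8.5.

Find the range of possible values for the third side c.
By the triangle inequality: |a - b| < c < a + b
|6.0 - 8.5| < c < 6.0 + 8.5
2.5 < c < 14.5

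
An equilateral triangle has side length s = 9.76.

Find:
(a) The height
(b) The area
(a) Height h = s·√3/2 = 9.76·√3/2 = 8.452
(b) Area = (√3/4)·s² = (√3/4)·9.76² = (√3/4)·95.2576 = 41.25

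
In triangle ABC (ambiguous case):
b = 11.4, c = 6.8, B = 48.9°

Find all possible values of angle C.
sin(C)/c = sin(B)/b  →  sin(C) = c·sin(B)/b = 6.8·sin(48.9°)/11.4 = 0.449494
C₁ = arcsin(0.449494) = 26.71°,  C₂ = 180° - C₁ = 153.29°
Check C₂: A = 180° - 48.9° - 153.29° = -22.19° ≤ 0, rejected
C = 26.71° (one solution)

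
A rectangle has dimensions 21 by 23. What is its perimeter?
Perimeter = 2 * (length + width)
Perimeter = 2 * (21 + 23)
Perimeter = 2 * 44
Perimeter = 88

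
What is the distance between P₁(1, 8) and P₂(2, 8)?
Using the distance formula: d = sqrt((x₂-x₁)² + (y₂-y₁)²)
dx = 2 - 1 = 1
dy = 8 - 8 = 0
d = sqrt(1² + 0²) = sqrt(1 + 0) = sqrt(1) = 1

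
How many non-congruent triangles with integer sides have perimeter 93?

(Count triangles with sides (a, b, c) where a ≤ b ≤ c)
With a ≤ b ≤ c and a + b + c = 93, the triangle inequality a + b > c gives c < 93/2, so c ≤ 46.
Iterate a from 1 to ⌊p/3⌋ = 31; for each a, b ranges from a to ⌊(p−a)/2⌋ with c = p − a − b, keeping only c ≥ b.
Triples: (1, 46, 46), (2, 45, 46), (3, 44, 46), …
Count = 192 triangles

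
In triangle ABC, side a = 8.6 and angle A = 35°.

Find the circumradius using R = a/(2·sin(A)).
R = a/(2·sin(A)) = 8.6/(2·sin(35°))
R = 8.6/(2·0.573576) = 8.6/1.147153 = 7.497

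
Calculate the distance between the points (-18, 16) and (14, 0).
Using the distance formula: d = sqrt((x₂-x₁)² + (y₂-y₁)²)
dx = 14 - (-18) = 32
dy = 0 - 16 = -16
d = sqrt(32² + (-16)²) = sqrt(1024 + 256) = sqrt(1280) = 35.78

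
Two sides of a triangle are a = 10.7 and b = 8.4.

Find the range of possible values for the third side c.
By the triangle inequality: |a - b| < c < a + b
|10.7 - 8.4| < c < 10.7 + 8.4
2.3 < c < 19.1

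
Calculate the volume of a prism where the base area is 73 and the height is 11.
Volume = base area * height
Volume = 73 * 11
Volume = 803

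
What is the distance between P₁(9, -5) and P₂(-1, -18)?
Using the distance formula: d = sqrt((x₂-x₁)² + (y₂-y₁)²)
dx = (-1) - 9 = -10
dy = (-18) - (-5) = -13
d = sqrt((-10)² + (-13)²) = sqrt(100 + 169) = sqrt(269) = 16.40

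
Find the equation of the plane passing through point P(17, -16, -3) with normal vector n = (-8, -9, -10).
d = n·P = (-8)(17) + (-9)(-16) + (-10)(-3) = 38
Plane: -8x - 9y - 10z = 38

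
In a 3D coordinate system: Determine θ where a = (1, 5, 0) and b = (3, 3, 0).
a·b = 18, |a|² = 26, |b|² = 18
cos θ = 18/√468 ≈ 0.8321
θ ≈ 33.69°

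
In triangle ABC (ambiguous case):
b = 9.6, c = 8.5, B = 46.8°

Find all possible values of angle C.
sin(C)/c = sin(B)/b  →  sin(C) = c·sin(B)/b = 8.5·sin(46.8°)/9.6 = 0.645441
C₁ = arcsin(0.645441) = 40.2°,  C₂ = 180° - C₁ = 139.8°
Check C₂: A = 180° - 46.8° - 139.8° = -6.6° ≤ 0, rejected
C = 40.2° (one solution)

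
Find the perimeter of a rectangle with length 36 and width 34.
Perimeter = 2 * (length + width)
Perimeter = 2 * (36 + 34)
Perimeter = 2 * 70
Perimeter = 140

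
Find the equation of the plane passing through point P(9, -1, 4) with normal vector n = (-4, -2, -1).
d = n·P = (-4)(9) + (-2)(-1) + (-1)(4) = -38
Plane: -4x - 2y - z = -38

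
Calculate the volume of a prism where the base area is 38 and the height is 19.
Volume = base area * height
Volume = 38 * 19
Volume = 722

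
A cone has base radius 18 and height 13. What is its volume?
Volume = (1/3) * pi * r² * h
Volume = (1/3) * pi * 18² * 13
Volume = (1/3) * pi * 324 * 13
Volume = (1/3) * pi * 4212
Volume = 4410.80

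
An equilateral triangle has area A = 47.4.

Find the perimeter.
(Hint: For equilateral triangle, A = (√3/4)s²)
A = (√3/4)s²  →  s² = 4A/√3 = 4·47.4/√3 = 109.466
s = 10.4626
Perimeter = 3s = 31.39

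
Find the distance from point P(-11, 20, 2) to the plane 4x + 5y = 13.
d = |4(-11) + 5(20) + 0(2) - (13)| / √(4² + 5² + 0²) = 43/√41 = 6.715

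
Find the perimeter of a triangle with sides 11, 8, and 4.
Perimeter = sum of all sides
Perimeter = 11 + 8 + 4
Perimeter = 23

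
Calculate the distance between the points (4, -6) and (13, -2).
Using the distance formula: d = sqrt((x₂-x₁)² + (y₂-y₁)²)
dx = 13 - 4 = 9
dy = (-2) - (-6) = 4
d = sqrt(9² + 4²) = sqrt(81 + 16) = sqrt(97) = 9.85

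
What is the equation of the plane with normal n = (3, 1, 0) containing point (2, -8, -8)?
d = n·P = (3)(2) + (1)(-8) + (0)(-8) = -2
Plane: 3x + y = -2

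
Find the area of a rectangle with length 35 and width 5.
Area = length * width
Area = 35 * 5
Area = 175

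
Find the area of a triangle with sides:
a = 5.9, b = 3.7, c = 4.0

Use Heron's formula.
s = (a+b+c)/2 = (5.9+3.7+4.0)/2 = 6.8
A = √(s(s-a)(s-b)(s-c)) = √(6.8·0.9·3.1·2.8)
A = √53.1216 = 7.288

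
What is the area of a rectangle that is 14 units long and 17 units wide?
Area = length * width
Area = 14 * 17
Area = 238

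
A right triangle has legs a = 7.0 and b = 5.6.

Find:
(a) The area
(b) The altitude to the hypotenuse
(a) Area = ½ab = ½·7.0·5.6 = 19.6
(b) Hypotenuse c = √(7.0² + 5.6²) = √80.36 = 8.96437
    Area = ½·c·h_c  →  h_c = 2·Area/c = 2·19.6/8.96437 = 4.373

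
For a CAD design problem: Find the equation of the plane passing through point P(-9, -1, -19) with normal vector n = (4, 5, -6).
d = n·P = (4)(-9) + (5)(-1) + (-6)(-19) = 73
Plane: 4x + 5y - 6z = 73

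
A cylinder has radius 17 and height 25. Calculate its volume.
Volume = pi * r² * h
Volume = pi * 17² * 25
Volume = pi * 289 * 25
Volume = pi * 7225
Volume = 22698.01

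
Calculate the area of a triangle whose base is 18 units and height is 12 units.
Area = (1/2) * base * height
Area = (1/2) * 18 * 12
Area = 108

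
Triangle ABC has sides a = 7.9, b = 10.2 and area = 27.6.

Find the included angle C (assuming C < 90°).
Area = ½ab·sin(C)  →  sin(C) = 2·Area/(ab)
sin(C) = 2·27.6/(7.9·10.2) = 0.685034
C = arcsin(0.685034) = 43.24°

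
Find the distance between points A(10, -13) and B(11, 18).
Using the distance formula: d = sqrt((x₂-x₁)² + (y₂-y₁)²)
dx = 11 - 10 = 1
dy = 18 - (-13) = 31
d = sqrt(1² + 31²) = sqrt(1 + 961) = sqrt(962) = 31.02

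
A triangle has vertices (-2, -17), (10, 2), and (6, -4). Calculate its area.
Using the coordinate formula: Area = (1/2)|x₁(y₂-y₃) + x₂(y₃-y₁) + x₃(y₁-y₂)|
Area = (1/2)|(-2)(2-(-4)) + 10((-4)-(-17)) + 6((-17)-2)|
Area = (1/2)|(-2)*6 + 10*13 + 6*(-19)|
Area = (1/2)|(-12) + 130 + (-114)|
Area = (1/2)*4 = 2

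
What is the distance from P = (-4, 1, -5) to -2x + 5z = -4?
d = |(-2)(-4) + 0(1) + 5(-5) - (-4)| / √((-2)² + 0² + 5²) = 13/√29 = 2.414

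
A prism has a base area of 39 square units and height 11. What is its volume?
Volume = base area * height
Volume = 39 * 11
Volume = 429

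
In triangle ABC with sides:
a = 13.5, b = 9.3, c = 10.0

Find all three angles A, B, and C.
By the law of cosines:
cos(A) = (b² + c² - a²)/(2bc) = 0.022796  →  A = 88.69°
cos(B) = (a² + c² - b²)/(2ac) = 0.725037  →  B = 43.53°
cos(C) = (a² + b² - c²)/(2ab) = 0.672003  →  C = 47.78°
Check: A + B + C = 180.0° ✓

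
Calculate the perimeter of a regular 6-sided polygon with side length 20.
Perimeter = number of sides * side length
Perimeter = 6 * 20
Perimeter = 120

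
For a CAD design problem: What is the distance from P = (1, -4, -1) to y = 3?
d = |0(1) + 1(-4) + 0(-1) - (3)| / √(0² + 1² + 0²) = 7/√1 = 7.0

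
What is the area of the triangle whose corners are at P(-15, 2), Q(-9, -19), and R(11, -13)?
Using the coordinate formula: Area = (1/2)|x₁(y₂-y₃) + x₂(y₃-y₁) + x₃(y₁-y₂)|
Area = (1/2)|(-15)((-19)-(-13)) + (-9)((-13)-2) + 11(2-(-19))|
Area = (1/2)|(-15)*(-6) + (-9)*(-15) + 11*21|
Area = (1/2)|90 + 135 + 231|
Area = (1/2)*456 = 228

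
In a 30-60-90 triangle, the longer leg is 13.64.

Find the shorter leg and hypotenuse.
In a 30-60-90 triangle, sides are in ratio 1 : √3 : 2.
Long leg = short leg·√3  →  short leg = 13.64/√3 = 7.875
Hypotenuse = 2·(short leg) = 2·13.64/√3 = 15.75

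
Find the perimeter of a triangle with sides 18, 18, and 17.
Perimeter = sum of all sides
Perimeter = 18 + 18 + 17
Perimeter = 53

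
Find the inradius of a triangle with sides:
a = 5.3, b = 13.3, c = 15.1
s = (a+b+c)/2 = (5.3+13.3+15.1)/2 = 16.85
Area = √(s(s-a)(s-b)(s-c)) = √(16.85·11.55·3.55·1.75) = 34.7716
r = Area/s = 34.7716/16.85 = 2.064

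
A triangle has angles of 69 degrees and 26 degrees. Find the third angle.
Sum of angles in a triangle = 180 degrees
Third angle = 180 - 69 - 26
Third angle = 85 degrees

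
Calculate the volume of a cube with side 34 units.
Volume = s³
Volume = 34³
Volume = 39304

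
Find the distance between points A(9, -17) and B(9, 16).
Using the distance formula: d = sqrt((x₂-x₁)² + (y₂-y₁)²)
dx = 9 - 9 = 0
dy = 16 - (-17) = 33
d = sqrt(0² + 33²) = sqrt(0 + 1089) = sqrt(1089) = 33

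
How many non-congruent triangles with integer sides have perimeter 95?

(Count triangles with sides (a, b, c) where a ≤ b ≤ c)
With a ≤ b ≤ c and a + b + c = 95, the triangle inequality a + b > c gives c < 95/2, so c ≤ 47.
Iterate a from 1 to ⌊p/3⌋ = 31; for each a, b ranges from a to ⌊(p−a)/2⌋ with c = p − a − b, keeping only c ≥ b.
Triples: (1, 47, 47), (2, 46, 47), (3, 45, 47), …
Count = 200 triangles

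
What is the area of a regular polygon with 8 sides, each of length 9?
For a regular 8-gon with side length s = 9:
Apothem a = s / (2*tan(pi/8)) = 9 / (2*tan(pi/8)) ≈ 10.864
Perimeter P = 8 * 9 = 72
Area = (1/2) * P * a = (1/2) * 72 * 10.864 = 391.10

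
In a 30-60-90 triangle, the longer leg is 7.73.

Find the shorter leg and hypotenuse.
In a 30-60-90 triangle, sides are in ratio 1 : √3 : 2.
Long leg = short leg·√3  →  short leg = 7.73/√3 = 4.463
Hypotenuse = 2·(short leg) = 2·7.73/√3 = 8.926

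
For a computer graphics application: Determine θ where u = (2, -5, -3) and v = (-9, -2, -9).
u·v = 19, |u|² = 38, |v|² = 166
cos θ = 19/√6308 ≈ 0.2392
θ ≈ 76.16°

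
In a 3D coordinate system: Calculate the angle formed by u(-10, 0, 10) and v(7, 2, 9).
u·v = 20, |u|² = 200, |v|² = 134
cos θ = 20/√26800 ≈ 0.1222
θ ≈ 82.98°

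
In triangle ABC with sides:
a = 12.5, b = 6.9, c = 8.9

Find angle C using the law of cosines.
cos(C) = (a² + b² - c²)/(2ab)
cos(C) = (12.5² + 6.9² - 8.9²)/(2·12.5·6.9) = 124.65/172.5 = 0.722609
C = arccos(0.722609) = 43.73°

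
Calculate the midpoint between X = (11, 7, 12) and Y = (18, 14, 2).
Midpoint = ((11+18)/2, (7+14)/2, (12+2)/2) = (14.5, 10.5, 7)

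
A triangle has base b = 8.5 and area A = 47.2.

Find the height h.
A = ½bh  →  h = 2A/b
h = 2·47.2/8.5 = 11.11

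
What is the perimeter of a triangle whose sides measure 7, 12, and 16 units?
Perimeter = sum of all sides
Perimeter = 7 + 12 + 16
Perimeter = 35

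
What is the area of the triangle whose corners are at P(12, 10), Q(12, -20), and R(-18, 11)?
Using the coordinate formula: Area = (1/2)|x₁(y₂-y₃) + x₂(y₃-y₁) + x₃(y₁-y₂)|
Area = (1/2)|12((-20)-11) + 12(11-10) + (-18)(10-(-20))|
Area = (1/2)|12*(-31) + 12*1 + (-18)*30|
Area = (1/2)|(-372) + 12 + (-540)|
Area = (1/2)*900 = 450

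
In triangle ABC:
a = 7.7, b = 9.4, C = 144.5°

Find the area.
Using A = ½ab·sin(C):
A = ½·7.7·9.4·sin(144.5°) = ½·72.38·0.580703 = 21.02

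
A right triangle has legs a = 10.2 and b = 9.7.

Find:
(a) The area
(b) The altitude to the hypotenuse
(a) Area = ½ab = ½·10.2·9.7 = 49.47
(b) Hypotenuse c = √(10.2² + 9.7²) = √198.13 = 14.0759
    Area = ½·c·h_c  →  h_c = 2·Area/c = 2·49.47/14.0759 = 7.029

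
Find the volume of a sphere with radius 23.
Volume = (4/3) * pi * r³
Volume = (4/3) * pi * 23³
Volume = (4/3) * pi * 12167
Volume = 50965.01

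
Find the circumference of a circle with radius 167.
Circumference = 2 * pi * r
Circumference = 2 * pi * 167
Circumference = 1049.29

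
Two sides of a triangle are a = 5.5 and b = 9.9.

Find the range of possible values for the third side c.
By the triangle inequality: |a - b| < c < a + b
|5.5 - 9.9| < c < 5.5 + 9.9
4.4 < c < 15.4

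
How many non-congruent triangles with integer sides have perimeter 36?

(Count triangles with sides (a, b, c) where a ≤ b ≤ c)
With a ≤ b ≤ c and a + b + c = 36, the triangle inequality a + b > c gives c < 36/2, so c ≤ 17.
Iterate a from 1 to ⌊p/3⌋ = 12; for each a, b ranges from a to ⌊(p−a)/2⌋ with c = p − a − b, keeping only c ≥ b.
Triples: (2, 17, 17), (3, 16, 17), (4, 15, 17), …
Count = 27 triangles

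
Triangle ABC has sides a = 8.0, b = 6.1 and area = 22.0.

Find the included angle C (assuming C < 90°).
Area = ½ab·sin(C)  →  sin(C) = 2·Area/(ab)
sin(C) = 2·22.0/(8.0·6.1) = 0.901639
C = arcsin(0.901639) = 64.37°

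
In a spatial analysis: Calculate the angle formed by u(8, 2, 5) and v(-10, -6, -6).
u·v = -122, |u|² = 93, |v|² = 172
cos θ = -122/√15996 ≈ -0.9646
θ ≈ 164.7°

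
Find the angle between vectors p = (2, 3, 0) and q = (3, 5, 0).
p·q = 21, |p|² = 13, |q|² = 34
cos θ = 21/√442 ≈ 0.9989
θ ≈ 2.726°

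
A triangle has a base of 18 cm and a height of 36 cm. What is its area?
Area = (1/2) * base * height
Area = (1/2) * 18 * 36
Area = 324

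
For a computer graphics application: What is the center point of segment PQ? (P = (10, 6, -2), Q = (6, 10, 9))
Midpoint = ((10+6)/2, (6+10)/2, (-2+9)/2) = (8, 8, 3.5)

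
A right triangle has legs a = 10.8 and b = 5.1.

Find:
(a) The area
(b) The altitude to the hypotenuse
(a) Area = ½ab = ½·10.8·5.1 = 27.54
(b) Hypotenuse c = √(10.8² + 5.1²) = √142.65 = 11.9436
    Area = ½·c·h_c  →  h_c = 2·Area/c = 2·27.54/11.9436 = 4.612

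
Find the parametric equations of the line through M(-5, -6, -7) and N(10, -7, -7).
Direction vector d = N - M = (15, -1, 0)
x = -5 + 15t, y = -6 - t, z = -7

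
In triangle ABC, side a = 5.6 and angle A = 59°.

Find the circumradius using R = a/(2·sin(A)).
R = a/(2·sin(A)) = 5.6/(2·sin(59°))
R = 5.6/(2·0.857167) = 5.6/1.714335 = 3.267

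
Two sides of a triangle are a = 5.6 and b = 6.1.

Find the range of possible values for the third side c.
By the triangle inequality: |a - b| < c < a + b
|5.6 - 6.1| < c < 5.6 + 6.1
0.5 < c < 11.7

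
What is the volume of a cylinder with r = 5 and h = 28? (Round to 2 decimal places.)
Volume = pi * r² * h
Volume = pi * 5² * 28
Volume = pi * 25 * 28
Volume = pi * 700
Volume = 2199.11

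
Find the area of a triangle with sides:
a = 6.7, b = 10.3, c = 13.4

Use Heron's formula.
s = (a+b+c)/2 = (6.7+10.3+13.4)/2 = 15.2
A = √(s(s-a)(s-b)(s-c)) = √(15.2·8.5·4.9·1.8)
A = √1139.54 = 33.76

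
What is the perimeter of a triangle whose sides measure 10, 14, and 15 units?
Perimeter = sum of all sides
Perimeter = 10 + 14 + 15
Perimeter = 39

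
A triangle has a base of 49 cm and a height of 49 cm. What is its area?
Area = (1/2) * base * height
Area = (1/2) * 49 * 49
Area = 1200.50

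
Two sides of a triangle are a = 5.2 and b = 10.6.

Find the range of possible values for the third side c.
By the triangle inequality: |a - b| < c < a + b
|5.2 - 10.6| < c < 5.2 + 10.6
5.4 < c < 15.8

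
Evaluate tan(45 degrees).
tan(45 degrees) = 1
Decimal approximation: 1.0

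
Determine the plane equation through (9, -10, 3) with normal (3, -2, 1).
d = n·P = (3)(9) + (-2)(-10) + (1)(3) = 50
Plane: 3x - 2y + z = 50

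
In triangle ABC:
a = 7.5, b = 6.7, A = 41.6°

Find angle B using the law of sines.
sin(B)/b = sin(A)/a
sin(B) = b·sin(A)/a = 6.7·sin(41.6°)/7.5 = 0.593107
B = arcsin(0.593107) = 36.38°  (b ≤ a, so B ≤ A and the acute solution is unique)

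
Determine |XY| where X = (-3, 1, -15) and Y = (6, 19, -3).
d = √[(9)² + (18)² + (12)²] = √549 = 23.43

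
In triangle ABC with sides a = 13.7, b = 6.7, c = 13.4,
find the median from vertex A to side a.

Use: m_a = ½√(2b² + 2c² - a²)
m_a = ½√(2·6.7² + 2·13.4² - 13.7²)
m_a = ½√(89.78 + 359.12 - 187.69) = ½√261.21 = 8.081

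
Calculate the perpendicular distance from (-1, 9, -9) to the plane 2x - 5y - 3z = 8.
d = |2(-1) + (-5)(9) + (-3)(-9) - (8)| / √(2² + (-5)² + (-3)²) = 28/√38 = 4.542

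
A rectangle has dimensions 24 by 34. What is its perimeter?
Perimeter = 2 * (length + width)
Perimeter = 2 * (24 + 34)
Perimeter = 2 * 58
Perimeter = 116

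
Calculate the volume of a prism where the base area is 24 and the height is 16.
Volume = base area * height
Volume = 24 * 16
Volume = 384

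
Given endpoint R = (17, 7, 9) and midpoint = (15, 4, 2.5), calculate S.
S = (2×15 - 17, 2×4 - 7, 2×2.5 - 9) = (13, 1, -4)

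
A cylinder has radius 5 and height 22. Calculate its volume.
Volume = pi * r² * h
Volume = pi * 5² * 22
Volume = pi * 25 * 22
Volume = pi * 550
Volume = 1727.88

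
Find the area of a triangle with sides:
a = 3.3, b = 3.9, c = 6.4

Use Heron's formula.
s = (a+b+c)/2 = (3.3+3.9+6.4)/2 = 6.8
A = √(s(s-a)(s-b)(s-c)) = √(6.8·3.5·2.9·0.4)
A = √27.608 = 5.254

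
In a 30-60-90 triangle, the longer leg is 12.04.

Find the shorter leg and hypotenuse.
In a 30-60-90 triangle, sides are in ratio 1 : √3 : 2.
Long leg = short leg·√3  →  short leg = 12.04/√3 = 6.951
Hypotenuse = 2·(short leg) = 2·12.04/√3 = 13.9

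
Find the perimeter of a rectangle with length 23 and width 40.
Perimeter = 2 * (length + width)
Perimeter = 2 * (23 + 40)
Perimeter = 2 * 63
Perimeter = 126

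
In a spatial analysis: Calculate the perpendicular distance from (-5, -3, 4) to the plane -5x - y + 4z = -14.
d = |(-5)(-5) + (-1)(-3) + 4(4) - (-14)| / √((-5)² + (-1)² + 4²) = 58/√42 = 8.95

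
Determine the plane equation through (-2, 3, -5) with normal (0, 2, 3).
d = n·P = (0)(-2) + (2)(3) + (3)(-5) = -9
Plane: 2y + 3z = -9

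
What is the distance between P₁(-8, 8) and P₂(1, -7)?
Using the distance formula: d = sqrt((x₂-x₁)² + (y₂-y₁)²)
dx = 1 - (-8) = 9
dy = (-7) - 8 = -15
d = sqrt(9² + (-15)²) = sqrt(81 + 225) = sqrt(306) = 17.49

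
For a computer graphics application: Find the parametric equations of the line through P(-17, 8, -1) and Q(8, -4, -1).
Direction vector d = Q - P = (25, -12, 0)
x = -17 + 25t, y = 8 - 12t, z = -1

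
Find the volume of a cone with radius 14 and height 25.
Volume = (1/3) * pi * r² * h
Volume = (1/3) * pi * 14² * 25
Volume = (1/3) * pi * 196 * 25
Volume = (1/3) * pi * 4900
Volume = 5131.27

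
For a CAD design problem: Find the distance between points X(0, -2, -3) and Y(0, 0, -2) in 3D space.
d = √[(0)² + (2)² + (1)²] = √5 = 2.236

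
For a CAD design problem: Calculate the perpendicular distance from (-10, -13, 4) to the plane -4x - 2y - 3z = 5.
d = |(-4)(-10) + (-2)(-13) + (-3)(4) - (5)| / √((-4)² + (-2)² + (-3)²) = 49/√29 = 9.099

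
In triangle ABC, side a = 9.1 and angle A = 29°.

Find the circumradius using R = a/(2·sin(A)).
R = a/(2·sin(A)) = 9.1/(2·sin(29°))
R = 9.1/(2·0.484810) = 9.1/0.969619 = 9.385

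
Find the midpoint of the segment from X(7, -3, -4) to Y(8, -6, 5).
Midpoint = ((7+8)/2, (-3-6)/2, (-4+5)/2) = (7.5, -4.5, 0.5)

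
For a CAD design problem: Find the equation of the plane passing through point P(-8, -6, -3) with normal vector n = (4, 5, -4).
d = n·P = (4)(-8) + (5)(-6) + (-4)(-3) = -50
Plane: 4x + 5y - 4z = -50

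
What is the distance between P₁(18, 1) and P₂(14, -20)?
Using the distance formula: d = sqrt((x₂-x₁)² + (y₂-y₁)²)
dx = 14 - 18 = -4
dy = (-20) - 1 = -21
d = sqrt((-4)² + (-21)²) = sqrt(16 + 441) = sqrt(457) = 21.38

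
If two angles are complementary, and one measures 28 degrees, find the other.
Complementary angles sum to 90 degrees.
Other angle = 90 - 28
Other angle = 62 degrees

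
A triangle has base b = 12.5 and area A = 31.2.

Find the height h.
A = ½bh  →  h = 2A/b
h = 2·31.2/12.5 = 4.992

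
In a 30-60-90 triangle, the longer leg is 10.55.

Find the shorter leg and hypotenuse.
In a 30-60-90 triangle, sides are in ratio 1 : √3 : 2.
Long leg = short leg·√3  →  short leg = 10.55/√3 = 6.091
Hypotenuse = 2·(short leg) = 2·10.55/√3 = 12.18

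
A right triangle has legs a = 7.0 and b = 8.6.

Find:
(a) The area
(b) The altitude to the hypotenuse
(a) Area = ½ab = ½·7.0·8.6 = 30.1
(b) Hypotenuse c = √(7.0² + 8.6²) = √122.96 = 11.0887
    Area = ½·c·h_c  →  h_c = 2·Area/c = 2·30.1/11.0887 = 5.429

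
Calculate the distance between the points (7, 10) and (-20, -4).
Using the distance formula: d = sqrt((x₂-x₁)² + (y₂-y₁)²)
dx = (-20) - 7 = -27
dy = (-4) - 10 = -14
d = sqrt((-27)² + (-14)²) = sqrt(729 + 196) = sqrt(925) = 30.41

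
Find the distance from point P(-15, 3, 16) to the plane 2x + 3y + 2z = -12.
d = |2(-15) + 3(3) + 2(16) - (-12)| / √(2² + 3² + 2²) = 23/√17 = 5.578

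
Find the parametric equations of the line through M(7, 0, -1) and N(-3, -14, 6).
Direction vector d = N - M = (-10, -14, 7)
x = 7 - 10t, y = 0 - 14t, z = -1 + 7t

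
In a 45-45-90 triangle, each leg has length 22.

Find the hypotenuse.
Hypotenuse = 22√2 = 31.11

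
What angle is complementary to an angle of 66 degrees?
Complementary angles sum to 90 degrees.
Other angle = 90 - 66
Other angle = 24 degrees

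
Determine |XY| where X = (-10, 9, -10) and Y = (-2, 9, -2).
d = √[(8)² + (0)² + (8)²] = √128 = 11.31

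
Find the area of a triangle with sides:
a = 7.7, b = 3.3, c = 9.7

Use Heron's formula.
s = (a+b+c)/2 = (7.7+3.3+9.7)/2 = 10.35
A = √(s(s-a)(s-b)(s-c)) = √(10.35·2.65·7.05·0.65)
A = √125.687 = 11.21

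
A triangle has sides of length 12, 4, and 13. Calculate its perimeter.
Perimeter = sum of all sides
Perimeter = 12 + 4 + 13
Perimeter = 29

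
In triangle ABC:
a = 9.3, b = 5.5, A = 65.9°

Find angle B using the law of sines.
sin(B)/b = sin(A)/a
sin(B) = b·sin(A)/a = 5.5·sin(65.9°)/9.3 = 0.539848
B = arcsin(0.539848) = 32.67°  (b ≤ a, so B ≤ A and the acute solution is unique)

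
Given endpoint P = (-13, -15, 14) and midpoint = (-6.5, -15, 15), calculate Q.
Q = (2×(-6.5) - (-13), 2×(-15) - (-15), 2×15 - 14) = (0, -15, 16)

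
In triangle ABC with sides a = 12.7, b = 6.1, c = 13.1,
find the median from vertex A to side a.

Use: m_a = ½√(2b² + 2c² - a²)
m_a = ½√(2·6.1² + 2·13.1² - 12.7²)
m_a = ½√(74.42 + 343.22 - 161.29) = ½√256.35 = 8.005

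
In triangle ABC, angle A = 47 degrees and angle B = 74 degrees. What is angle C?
Sum of angles in a triangle = 180 degrees
Third angle = 180 - 47 - 74
Third angle = 59 degrees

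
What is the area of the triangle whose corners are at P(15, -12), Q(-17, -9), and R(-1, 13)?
Using the coordinate formula: Area = (1/2)|x₁(y₂-y₃) + x₂(y₃-y₁) + x₃(y₁-y₂)|
Area = (1/2)|15((-9)-13) + (-17)(13-(-12)) + (-1)((-12)-(-9))|
Area = (1/2)|15*(-22) + (-17)*25 + (-1)*(-3)|
Area = (1/2)|(-330) + (-425) + 3|
Area = (1/2)*752 = 376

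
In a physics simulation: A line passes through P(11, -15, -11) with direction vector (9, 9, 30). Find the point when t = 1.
P(1) = (11 + 9(1), -15 + 9(1), -11 + 30(1)) = (20, -6, 19)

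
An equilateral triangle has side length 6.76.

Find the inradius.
For an equilateral triangle, r = s/(2√3) where s is the side.
r = 6.76/(2√3) = 6.76/3.464102 = 1.951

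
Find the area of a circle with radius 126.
Area = pi * r²
Area = pi * 126²
Area = pi * 15876
Area = 49875.92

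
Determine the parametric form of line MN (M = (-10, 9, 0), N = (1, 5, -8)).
Direction vector d = N - M = (11, -4, -8)
x = -10 + 11t, y = 9 - 4t, z = 0 - 8t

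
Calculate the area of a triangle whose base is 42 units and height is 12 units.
Area = (1/2) * base * height
Area = (1/2) * 42 * 12
Area = 252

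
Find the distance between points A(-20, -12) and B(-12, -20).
Using the distance formula: d = sqrt((x₂-x₁)² + (y₂-y₁)²)
dx = (-12) - (-20) = 8
dy = (-20) - (-12) = -8
d = sqrt(8² + (-8)²) = sqrt(64 + 64) = sqrt(128) = 11.31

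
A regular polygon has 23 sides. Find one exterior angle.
Exterior angle of a regular n-gon = 360/n
Exterior angle = 360/23
Exterior angle = 15.65 degrees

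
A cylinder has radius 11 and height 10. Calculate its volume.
Volume = pi * r² * h
Volume = pi * 11² * 10
Volume = pi * 121 * 10
Volume = pi * 1210
Volume = 3801.33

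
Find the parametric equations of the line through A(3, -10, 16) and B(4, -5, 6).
Direction vector d = B - A = (1, 5, -10)
x = 3 + t, y = -10 + 5t, z = 16 - 10t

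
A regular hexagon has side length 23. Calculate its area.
For a regular 6-gon with side length s = 23:
Apothem a = s / (2*tan(pi/6)) = 23 / (2*tan(pi/6)) ≈ 19.9186
Perimeter P = 6 * 23 = 138
Area = (1/2) * P * a = (1/2) * 138 * 19.9186 = 1374.38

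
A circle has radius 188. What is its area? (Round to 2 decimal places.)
Area = pi * r²
Area = pi * 188²
Area = pi * 35344
Area = 111036.45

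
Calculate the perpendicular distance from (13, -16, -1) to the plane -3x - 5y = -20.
d = |(-3)(13) + (-5)(-16) + 0(-1) - (-20)| / √((-3)² + (-5)² + 0²) = 61/√34 = 10.46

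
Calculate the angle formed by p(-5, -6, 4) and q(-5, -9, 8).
p·q = 111, |p|² = 77, |q|² = 170
cos θ = 111/√13090 ≈ 0.9702
θ ≈ 14.03°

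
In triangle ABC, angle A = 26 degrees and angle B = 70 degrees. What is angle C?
Sum of angles in a triangle = 180 degrees
Third angle = 180 - 26 - 70
Third angle = 84 degrees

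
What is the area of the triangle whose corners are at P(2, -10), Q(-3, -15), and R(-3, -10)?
Using the coordinate formula: Area = (1/2)|x₁(y₂-y₃) + x₂(y₃-y₁) + x₃(y₁-y₂)|
Area = (1/2)|2((-15)-(-10)) + (-3)((-10)-(-10)) + (-3)((-10)-(-15))|
Area = (1/2)|2*(-5) + (-3)*0 + (-3)*5|
Area = (1/2)|(-10) + 0 + (-15)|
Area = (1/2)*25 = 12.50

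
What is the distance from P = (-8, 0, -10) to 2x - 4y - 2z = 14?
d = |2(-8) + (-4)(0) + (-2)(-10) - (14)| / √(2² + (-4)² + (-2)²) = 10/√24 = 2.041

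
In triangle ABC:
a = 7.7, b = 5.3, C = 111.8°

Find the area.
Using A = ½ab·sin(C):
A = ½·7.7·5.3·sin(111.8°) = ½·40.81·0.928486 = 18.95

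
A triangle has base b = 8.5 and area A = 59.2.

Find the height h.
A = ½bh  →  h = 2A/b
h = 2·59.2/8.5 = 13.93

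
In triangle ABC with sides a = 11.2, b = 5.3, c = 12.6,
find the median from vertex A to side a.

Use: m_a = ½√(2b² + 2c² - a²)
m_a = ½√(2·5.3² + 2·12.6² - 11.2²)
m_a = ½√(56.18 + 317.52 - 125.44) = ½√248.26 = 7.878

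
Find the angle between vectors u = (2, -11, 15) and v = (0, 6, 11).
u·v = 99, |u|² = 350, |v|² = 157
cos θ = 99/√54950 ≈ 0.4223
θ ≈ 65.02°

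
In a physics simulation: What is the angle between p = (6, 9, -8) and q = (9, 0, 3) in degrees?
p·q = 30, |p|² = 181, |q|² = 90
cos θ = 30/√16290 ≈ 0.2351
θ ≈ 76.41°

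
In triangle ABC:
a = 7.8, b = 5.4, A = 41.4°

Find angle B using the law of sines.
sin(B)/b = sin(A)/a
sin(B) = b·sin(A)/a = 5.4·sin(41.4°)/7.8 = 0.457831
B = arcsin(0.457831) = 27.25°  (b ≤ a, so B ≤ A and the acute solution is unique)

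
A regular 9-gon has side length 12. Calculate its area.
For a regular 9-gon with side length s = 12:
Apothem a = s / (2*tan(pi/9)) = 12 / (2*tan(pi/9)) ≈ 16.4849
Perimeter P = 9 * 12 = 108
Area = (1/2) * P * a = (1/2) * 108 * 16.4849 = 890.18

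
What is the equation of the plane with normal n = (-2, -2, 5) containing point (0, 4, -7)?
d = n·P = (-2)(0) + (-2)(4) + (5)(-7) = -43
Plane: -2x - 2y + 5z = -43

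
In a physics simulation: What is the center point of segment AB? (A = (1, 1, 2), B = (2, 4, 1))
Midpoint = ((1+2)/2, (1+4)/2, (2+1)/2) = (1.5, 2.5, 1.5)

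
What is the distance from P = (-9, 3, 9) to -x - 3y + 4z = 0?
d = |(-1)(-9) + (-3)(3) + 4(9) - (0)| / √((-1)² + (-3)² + 4²) = 36/√26 = 7.06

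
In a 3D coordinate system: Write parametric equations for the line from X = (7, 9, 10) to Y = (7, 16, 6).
Direction vector d = Y - X = (0, 7, -4)
x = 7, y = 9 + 7t, z = 10 - 4t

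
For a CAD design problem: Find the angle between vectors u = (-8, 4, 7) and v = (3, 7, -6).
u·v = -38, |u|² = 129, |v|² = 94
cos θ = -38/√12126 ≈ -0.3451
θ ≈ 110.2°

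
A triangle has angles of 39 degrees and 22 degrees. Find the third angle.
Sum of angles in a triangle = 180 degrees
Third angle = 180 - 39 - 22
Third angle = 119 degrees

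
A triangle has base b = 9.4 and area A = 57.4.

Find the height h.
A = ½bh  →  h = 2A/b
h = 2·57.4/9.4 = 12.21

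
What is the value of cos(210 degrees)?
cos(210 degrees) = -0.866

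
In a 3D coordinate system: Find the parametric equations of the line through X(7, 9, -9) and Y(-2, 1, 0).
Direction vector d = Y - X = (-9, -8, 9)
x = 7 - 9t, y = 9 - 8t, z = -9 + 9t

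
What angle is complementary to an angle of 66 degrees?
Complementary angles sum to 90 degrees.
Other angle = 90 - 66
Other angle = 24 degrees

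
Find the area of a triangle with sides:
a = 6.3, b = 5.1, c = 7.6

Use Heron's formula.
s = (a+b+c)/2 = (6.3+5.1+7.6)/2 = 9.5
A = √(s(s-a)(s-b)(s-c)) = √(9.5·3.2·4.4·1.9)
A = √254.144 = 15.94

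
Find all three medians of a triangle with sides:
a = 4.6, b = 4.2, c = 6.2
Using m_x = ½√(2y² + 2z² - x²):
m_a = ½√(2·4.2² + 2·6.2² - 4.6²) = ½√91 = 4.77
m_b = ½√(2·4.6² + 2·6.2² - 4.2²) = ½√101.56 = 5.039
m_c = ½√(2·4.6² + 2·4.2² - 6.2²) = ½√39.16 = 3.129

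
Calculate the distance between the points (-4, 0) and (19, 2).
Using the distance formula: d = sqrt((x₂-x₁)² + (y₂-y₁)²)
dx = 19 - (-4) = 23
dy = 2 - 0 = 2
d = sqrt(23² + 2²) = sqrt(529 + 4) = sqrt(533) = 23.09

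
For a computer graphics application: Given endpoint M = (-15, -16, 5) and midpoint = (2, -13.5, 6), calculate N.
N = (2×2 - (-15), 2×(-13.5) - (-16), 2×6 - 5) = (19, -11, 7)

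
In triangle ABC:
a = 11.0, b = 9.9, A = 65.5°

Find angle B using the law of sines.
sin(B)/b = sin(A)/a
sin(B) = b·sin(A)/a = 9.9·sin(65.5°)/11.0 = 0.818965
B = arcsin(0.818965) = 54.98°  (b ≤ a, so B ≤ A and the acute solution is unique)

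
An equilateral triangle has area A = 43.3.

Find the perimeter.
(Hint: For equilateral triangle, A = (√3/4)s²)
A = (√3/4)s²  →  s² = 4A/√3 = 4·43.3/√3 = 99.9971
s = 9.99985
Perimeter = 3s = 30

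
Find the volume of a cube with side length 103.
Volume = s³
Volume = 103³
Volume = 1092727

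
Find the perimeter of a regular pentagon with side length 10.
Perimeter = number of sides * side length
Perimeter = 5 * 10
Perimeter = 50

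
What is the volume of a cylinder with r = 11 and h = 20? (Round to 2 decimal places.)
Volume = pi * r² * h
Volume = pi * 11² * 20
Volume = pi * 121 * 20
Volume = pi * 2420
Volume = 7602.65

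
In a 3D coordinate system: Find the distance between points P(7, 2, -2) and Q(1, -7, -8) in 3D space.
d = √[(-6)² + (-9)² + (-6)²] = √153 = 12.37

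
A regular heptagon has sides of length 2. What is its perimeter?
Perimeter = number of sides * side length
Perimeter = 7 * 2
Perimeter = 14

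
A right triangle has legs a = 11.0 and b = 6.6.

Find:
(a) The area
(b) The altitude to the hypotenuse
(a) Area = ½ab = ½·11.0·6.6 = 36.3
(b) Hypotenuse c = √(11.0² + 6.6²) = √164.56 = 12.8281
    Area = ½·c·h_c  →  h_c = 2·Area/c = 2·36.3/12.8281 = 5.659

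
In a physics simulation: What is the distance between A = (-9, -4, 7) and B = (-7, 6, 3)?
d = √[(2)² + (10)² + (-4)²] = √120 = 10.95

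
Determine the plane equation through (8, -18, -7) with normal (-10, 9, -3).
d = n·P = (-10)(8) + (9)(-18) + (-3)(-7) = -221
Plane: -10x + 9y - 3z = -221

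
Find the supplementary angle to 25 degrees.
Supplementary angles sum to 180 degrees.
Other angle = 180 - 25
Other angle = 155 degrees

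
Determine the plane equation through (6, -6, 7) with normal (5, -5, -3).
d = n·P = (5)(6) + (-5)(-6) + (-3)(7) = 39
Plane: 5x - 5y - 3z = 39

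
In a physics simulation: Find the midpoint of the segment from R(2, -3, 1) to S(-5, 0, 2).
Midpoint = ((2-5)/2, (-3+0)/2, (1+2)/2) = (-1.5, -1.5, 1.5)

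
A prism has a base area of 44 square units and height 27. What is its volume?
Volume = base area * height
Volume = 44 * 27
Volume = 1188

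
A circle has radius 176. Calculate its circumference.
Circumference = 2 * pi * r
Circumference = 2 * pi * 176
Circumference = 1105.84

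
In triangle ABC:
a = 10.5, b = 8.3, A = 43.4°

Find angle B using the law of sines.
sin(B)/b = sin(A)/a
sin(B) = b·sin(A)/a = 8.3·sin(43.4°)/10.5 = 0.543126
B = arcsin(0.543126) = 32.9°  (b ≤ a, so B ≤ A and the acute solution is unique)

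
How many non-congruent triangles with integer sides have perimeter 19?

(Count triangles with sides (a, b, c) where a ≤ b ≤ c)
With a ≤ b ≤ c and a + b + c = 19, the triangle inequality a + b > c gives c < 19/2, so c ≤ 9.
Iterate a from 1 to ⌊p/3⌋ = 6; for each a, b ranges from a to ⌊(p−a)/2⌋ with c = p − a − b, keeping only c ≥ b.
Triples: (1, 9, 9), (2, 8, 9), (3, 7, 9), …
Count = 10 triangles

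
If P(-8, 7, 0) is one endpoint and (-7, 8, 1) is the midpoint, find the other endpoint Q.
Q = (2×(-7) - (-8), 2×8 - 7, 2×1 - 0) = (-6, 9, 2)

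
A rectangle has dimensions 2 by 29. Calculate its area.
Area = length * width
Area = 2 * 29
Area = 58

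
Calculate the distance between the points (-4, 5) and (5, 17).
Using the distance formula: d = sqrt((x₂-x₁)² + (y₂-y₁)²)
dx = 5 - (-4) = 9
dy = 17 - 5 = 12
d = sqrt(9² + 12²) = sqrt(81 + 144) = sqrt(225) = 15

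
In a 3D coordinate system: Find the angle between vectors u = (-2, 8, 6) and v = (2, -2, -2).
u·v = -32, |u|² = 104, |v|² = 12
cos θ = -32/√1248 ≈ -0.9058
θ ≈ 154.9°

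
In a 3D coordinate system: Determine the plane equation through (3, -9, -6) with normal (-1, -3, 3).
d = n·P = (-1)(3) + (-3)(-9) + (3)(-6) = 6
Plane: -x - 3y + 3z = 6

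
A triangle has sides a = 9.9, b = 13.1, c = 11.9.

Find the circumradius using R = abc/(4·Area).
s = (a+b+c)/2 = 17.45
Area = √(s(s-a)(s-b)(s-c)) = √(17.45·7.55·4.35·5.55) = 56.3978
R = abc/(4·Area) = (9.9·13.1·11.9)/(4·56.3978) = 1543.311/225.5912 = 6.841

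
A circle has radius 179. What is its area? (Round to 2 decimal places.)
Area = pi * r²
Area = pi * 179²
Area = pi * 32041
Area = 100659.77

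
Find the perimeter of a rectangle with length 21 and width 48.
Perimeter = 2 * (length + width)
Perimeter = 2 * (21 + 48)
Perimeter = 2 * 69
Perimeter = 138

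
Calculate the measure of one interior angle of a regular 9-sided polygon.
Interior angle of a regular n-gon = (n-2)*180/n
Interior angle = (9-2)*180/9
Interior angle = 7*180/9
Interior angle = 1260/9
Interior angle = 140 degrees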